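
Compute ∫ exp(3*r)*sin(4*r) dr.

3*exp(3*r)*sin(4*r)/25 - 4*exp(3*r)*cos(4*r)/25 + C

Let I denote the integral. Integrate by parts with u = sin(4*r), dv = exp(3*r) dr, so v = exp(3*r)/3: I = exp(3*r)*sin(4*r)/3 − (4/3)·∫ exp(3*r)*cos(4*r) dr.
Apply parts again with u = cos(4*r), dv = exp(3*r) dr: ∫ exp(3*r)*cos(4*r) dr = exp(3*r)*cos(4*r)/3 + (4/3)·I. Substituting back brings back I: I = exp(3*r)*sin(4*r)/3 - 4*exp(3*r)*cos(4*r)/9 − (16/9)·I.
Solving for I: (1 + 16/9)·I equals the remaining terms, so I = (9/25)·(exp(3*r)*sin(4*r)/3 - 4*exp(3*r)*cos(4*r)/9).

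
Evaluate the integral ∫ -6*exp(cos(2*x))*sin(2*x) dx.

Let u = cos(2*x), so du = (-2*sin(2*x)) dx.
Rewriting, the integral becomes 3·∫ e^u du = 3·e^u.
Substituting back, u = cos(2*x).

3*exp(cos(2*x)) + C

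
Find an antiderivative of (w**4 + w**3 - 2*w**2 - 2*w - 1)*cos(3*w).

Use integration by parts with u = w**4 + w**3 - 2*w**2 - 2*w - 1, dv = cos(3*w) dw, so v = sin(3*w)/3.
Apply parts 4 times (tabular method): alternate signs, differentiate u down to 0, integrate dv up.

w**4*sin(3*w)/3 + w**3*sin(3*w)/3 + 4*w**3*cos(3*w)/9 - 10*w**2*sin(3*w)/9 + w**2*cos(3*w)/3 - 8*w*sin(3*w)/9 - 20*w*cos(3*w)/27 - 7*sin(3*w)/81 - 8*cos(3*w)/27 + C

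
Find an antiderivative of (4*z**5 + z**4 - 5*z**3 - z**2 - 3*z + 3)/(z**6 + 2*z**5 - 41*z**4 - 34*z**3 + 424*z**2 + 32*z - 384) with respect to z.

Factor the denominator: (z - 4)**2*(z - 1)*(z + 1)*(z + 4)*(z + 6).
Partial-fraction decomposition: 28743/(7000*(z + 6)) - 3521/(1920*(z + 4)) - 7/(750*(z + 1)) - 1/(630*(z - 1)) + 250363/(144000*(z - 4)) + 4007/(1200*(z - 4)**2).
Integrate each term; A/(z−a) gives A·log|z−a|; A/(z−a)² gives −A/(z−a).

250363*log(z - 4)/144000 - log(z - 1)/630 - 7*log(z + 1)/750 - 3521*log(z + 4)/1920 + 28743*log(z + 6)/7000 - 4007/(1200*z - 4800) + C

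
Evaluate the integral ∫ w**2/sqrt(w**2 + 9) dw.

Substitute w = 3·tan(θ), so dw = 3·sec(θ)^2 dθ and the radical becomes sqrt(w**2 + 9) = 3·sec(θ) by the Pythagorean identity.
Integrate the resulting trig expression in θ, then back-substitute tan(θ) = w/3, sec(θ) = sqrt(w**2 + 9)/3 (absorbing any constant into C).

w*sqrt(w**2 + 9)/2 - 9*log(w + sqrt(w**2 + 9))/2 + C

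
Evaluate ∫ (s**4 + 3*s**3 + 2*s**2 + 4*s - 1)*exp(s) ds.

Use integration by parts with u = s**4 + 3*s**3 + 2*s**2 + 4*s - 1, dv = exp(s) ds, so v = exp(s).
Apply parts 4 times (tabular method): alternate signs, differentiate u down to 0, integrate dv up.

(s**4 - s**3 + 5*s**2 - 6*s + 5)*exp(s) + C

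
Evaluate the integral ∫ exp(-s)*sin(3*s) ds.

-exp(-s)*sin(3*s)/10 - 3*exp(-s)*cos(3*s)/10 + C

Let I denote the integral. Integrate by parts with u = sin(3*s), dv = exp(-s) ds, so v = -exp(-s): I = -exp(-s)*sin(3*s) + 3·∫ exp(-s)*cos(3*s) ds.
Apply parts again with u = cos(3*s), dv = exp(-s) ds: ∫ exp(-s)*cos(3*s) ds = -exp(-s)*cos(3*s) − 3·I. Substituting back brings back I: I = -exp(-s)*sin(3*s) - 3*exp(-s)*cos(3*s) − 9·I.
Solving for I: (1 + 9)·I equals the remaining terms, so I = (1/10)·(-exp(-s)*sin(3*s) - 3*exp(-s)*cos(3*s)).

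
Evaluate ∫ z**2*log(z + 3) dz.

Use integration by parts with u = log(z + 3), dv = z**2 dz.
Then du = 1/(z + 3) dz and v = z**3/3.

z**3*log(z + 3)/3 - z**3/9 + z**2/2 - 3*z + 9*log(z + 3) + C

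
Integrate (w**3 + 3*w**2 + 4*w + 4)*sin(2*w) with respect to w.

Use integration by parts with u = w**3 + 3*w**2 + 4*w + 4, dv = sin(2*w) dw, so v = -cos(2*w)/2.
Apply parts 3 times (tabular method): alternate signs, differentiate u down to 0, integrate dv up.

-w**3*cos(2*w)/2 + 3*w**2*sin(2*w)/4 - 3*w**2*cos(2*w)/2 + 3*w*sin(2*w)/2 - 5*w*cos(2*w)/4 + 5*sin(2*w)/8 - 5*cos(2*w)/4 + C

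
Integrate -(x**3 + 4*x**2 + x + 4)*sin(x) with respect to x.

Use integration by parts with u = x**3 + 4*x**2 + x + 4, dv = -sin(x) dx, so v = cos(x).
Apply parts 3 times (tabular method): alternate signs, differentiate u down to 0, integrate dv up.

x**3*cos(x) - 3*x**2*sin(x) + 4*x**2*cos(x) - 8*x*sin(x) - 5*x*cos(x) + 5*sin(x) - 4*cos(x) + C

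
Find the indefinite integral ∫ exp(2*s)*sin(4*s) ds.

Let I denote the integral. Integrate by parts with u = sin(4*s), dv = exp(2*s) ds, so v = exp(2*s)/2: I = exp(2*s)*sin(4*s)/2 − 2·∫ exp(2*s)*cos(4*s) ds.
Apply parts again with u = cos(4*s), dv = exp(2*s) ds: ∫ exp(2*s)*cos(4*s) ds = exp(2*s)*cos(4*s)/2 + 2·I. Substituting back brings back I: I = exp(2*s)*sin(4*s)/2 - exp(2*s)*cos(4*s) − 4·I.
Solving for I: (1 + 4)·I equals the remaining terms, so I = (1/5)·(exp(2*s)*sin(4*s)/2 - exp(2*s)*cos(4*s)).

exp(2*s)*sin(4*s)/10 - exp(2*s)*cos(4*s)/5 + C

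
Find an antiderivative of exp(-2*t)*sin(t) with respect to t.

Let I denote the integral. Integrate by parts with u = sin(t), dv = exp(-2*t) dt, so v = -exp(-2*t)/2: I = -exp(-2*t)*sin(t)/2 + (1/2)·∫ exp(-2*t)*cos(t) dt.
Apply parts again with u = cos(t), dv = exp(-2*t) dt: ∫ exp(-2*t)*cos(t) dt = -exp(-2*t)*cos(t)/2 − (1/2)·I. Substituting back brings back I: I = -exp(-2*t)*sin(t)/2 - exp(-2*t)*cos(t)/4 − (1/4)·I.
Solving for I: (1 + 1/4)·I equals the remaining terms, so I = (4/5)·(-exp(-2*t)*sin(t)/2 - exp(-2*t)*cos(t)/4).

-2*exp(-2*t)*sin(t)/5 - exp(-2*t)*cos(t)/5 + C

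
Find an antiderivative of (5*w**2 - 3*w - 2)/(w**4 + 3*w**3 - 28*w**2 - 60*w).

log(w)/30 + 108*log(w - 5)/385 + 3*log(w + 2)/7 - 49*log(w + 6)/66 + C

Factor the denominator: w*(w - 5)*(w + 2)*(w + 6).
Partial-fraction decomposition: -49/(66*(w + 6)) + 3/(7*(w + 2)) + 108/(385*(w - 5)) + 1/(30*w).
Integrate each term: A/(w−a) contributes A·log|w−a|.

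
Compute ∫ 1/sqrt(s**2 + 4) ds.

log(s + sqrt(s**2 + 4)) + C

Substitute s = 2·tan(θ), so ds = 2·sec(θ)^2 dθ and the radical becomes sqrt(s**2 + 4) = 2·sec(θ) by the Pythagorean identity.
Integrate the resulting trig expression in θ, then back-substitute tan(θ) = s/2, sec(θ) = sqrt(s**2 + 4)/2 (absorbing any constant into C).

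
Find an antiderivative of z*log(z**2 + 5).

Let u = z**2 + 5, so du = (2*z) dz.
The integral becomes (1/2)·∫ log(u) du; integrate by parts with u′=log(u), dv′=du.

z**2*log(z**2 + 5)/2 - z**2/2 + 5*log(z**2 + 5)/2 + C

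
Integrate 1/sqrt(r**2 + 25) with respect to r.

log(r + sqrt(r**2 + 25)) + C

Substitute r = 5·tan(θ), so dr = 5·sec(θ)^2 dθ and the radical becomes sqrt(r**2 + 25) = 5·sec(θ) by the Pythagorean identity.
Integrate the resulting trig expression in θ, then back-substitute tan(θ) = r/5, sec(θ) = sqrt(r**2 + 25)/5 (absorbing any constant into C).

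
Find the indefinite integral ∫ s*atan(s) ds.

s**2*atan(s)/2 - s/2 + atan(s)/2 + C

Use integration by parts with u = arctan(s), dv = s ds.
Then du = 1/(s**2 + 1) ds.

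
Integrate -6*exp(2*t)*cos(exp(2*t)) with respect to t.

-3*sin(exp(2*t)) + C

Let u = exp(2*t), so du = (2*exp(2*t)) dt.
Rewriting, the integral becomes -3·∫ cos(u) du = -3·sin(u).
Substituting back, u = exp(2*t).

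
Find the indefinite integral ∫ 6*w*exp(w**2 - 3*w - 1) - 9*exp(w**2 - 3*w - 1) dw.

3*exp(w**2 - 3*w - 1) + C

Let u = w**2 - 3*w - 1, so du = (2*w - 3) dw.
Rewriting, the integral becomes 3·∫ e^u du = 3·e^u.
Substituting back, u = w**2 - 3*w - 1.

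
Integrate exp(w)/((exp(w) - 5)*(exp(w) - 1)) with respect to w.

Let u = e^w, du = e^w dw.
The integral becomes ∫ du/((u-5)(u-1)); decompose into partial fractions.

log(exp(w) - 5)/4 - log(exp(w) - 1)/4 + C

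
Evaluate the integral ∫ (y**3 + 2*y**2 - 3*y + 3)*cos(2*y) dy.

y**3*sin(2*y)/2 + y**2*sin(2*y) + 3*y**2*cos(2*y)/4 - 9*y*sin(2*y)/4 + y*cos(2*y) + sin(2*y) - 9*cos(2*y)/8 + C

Use integration by parts with u = y**3 + 2*y**2 - 3*y + 3, dv = cos(2*y) dy, so v = sin(2*y)/2.
Apply parts 3 times (tabular method): alternate signs, differentiate u down to 0, integrate dv up.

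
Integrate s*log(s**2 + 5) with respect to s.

Let u = s**2 + 5, so du = (2*s) ds.
The integral becomes (1/2)·∫ log(u) du; integrate by parts with u′=log(u), dv′=du.

s**2*log(s**2 + 5)/2 - s**2/2 + 5*log(s**2 + 5)/2 + C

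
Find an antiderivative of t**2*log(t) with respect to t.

t**3*log(t)/3 - t**3/9 + C

Use integration by parts with u = log(t), dv = t**2 dt.
Then du = 1/t dt and v = t**3/3.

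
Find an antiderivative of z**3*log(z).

z**4*log(z)/4 - z**4/16 + C

Use integration by parts with u = log(z), dv = z**3 dz.
Then du = 1/z dz and v = z**4/4.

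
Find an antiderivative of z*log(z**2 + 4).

z**2*log(z**2 + 4)/2 - z**2/2 + 2*log(z**2 + 4) + C

Let u = z**2 + 4, so du = (2*z) dz.
The integral becomes (1/2)·∫ log(u) du; integrate by parts with u′=log(u), dv′=du.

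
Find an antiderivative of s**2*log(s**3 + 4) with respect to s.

s**3*log(s**3 + 4)/3 - s**3/3 + 4*log(s**3 + 4)/3 + C

Let u = s**3 + 4, so du = (3*s**2) ds.
The integral becomes (1/3)·∫ log(u) du; integrate by parts with u′=log(u), dv′=du.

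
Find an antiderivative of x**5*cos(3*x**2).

x**4*sin(3*x**2)/6 + x**2*cos(3*x**2)/9 - sin(3*x**2)/27 + C

Let u = x², du = 2x dx; rewrite as (1/2)∫ u^2·cos(3u) du.
Now integrate by parts 2 times.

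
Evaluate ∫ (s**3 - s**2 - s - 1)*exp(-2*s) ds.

Use integration by parts with u = s**3 - s**2 - s - 1, dv = exp(-2*s) ds, so v = -exp(-2*s)/2.
Apply parts 3 times (tabular method): alternate signs, differentiate u down to 0, integrate dv up.

(-4*s**3 - 2*s**2 + 2*s + 5)*exp(-2*s)/8 + C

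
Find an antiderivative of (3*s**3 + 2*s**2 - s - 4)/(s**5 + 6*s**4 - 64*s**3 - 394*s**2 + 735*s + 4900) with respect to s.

31*log(s - 7)/168 - 8*log(s - 4)/99 + 101*log(s + 5)/72 - 116*log(s + 7)/77 + 3/(2*s + 10) + C

Factor the denominator: (s - 7)*(s - 4)*(s + 5)**2*(s + 7).
Partial-fraction decomposition: -116/(77*(s + 7)) + 101/(72*(s + 5)) - 3/(2*(s + 5)**2) - 8/(99*(s - 4)) + 31/(168*(s - 7)).
Integrate each term; A/(s−a) gives A·log|s−a|; A/(s−a)² gives −A/(s−a).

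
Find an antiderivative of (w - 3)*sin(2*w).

-w*cos(2*w)/2 + sin(2*w)/4 + 3*cos(2*w)/2 + C

Use integration by parts with u = w - 3, dv = sin(2*w) dw, so v = -cos(2*w)/2.
Apply parts 1 times (tabular method): alternate signs, differentiate u down to 0, integrate dv up.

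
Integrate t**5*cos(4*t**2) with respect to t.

t**4*sin(4*t**2)/8 + t**2*cos(4*t**2)/16 - sin(4*t**2)/64 + C

Let u = t², du = 2t dt; rewrite as (1/2)∫ u^2·cos(4u) du.
Now integrate by parts 2 times.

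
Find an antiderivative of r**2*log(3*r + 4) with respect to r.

r**3*log(3*r + 4)/3 - r**3/9 + 2*r**2/9 - 16*r/27 + 64*log(3*r + 4)/81 + C

Use integration by parts with u = log(3*r + 4), dv = r**2 dr.
Then du = 3/(3*r + 4) dr and v = r**3/3.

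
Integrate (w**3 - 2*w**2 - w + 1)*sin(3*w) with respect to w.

Use integration by parts with u = w**3 - 2*w**2 - w + 1, dv = sin(3*w) dw, so v = -cos(3*w)/3.
Apply parts 3 times (tabular method): alternate signs, differentiate u down to 0, integrate dv up.

-w**3*cos(3*w)/3 + w**2*sin(3*w)/3 + 2*w**2*cos(3*w)/3 - 4*w*sin(3*w)/9 + 5*w*cos(3*w)/9 - 5*sin(3*w)/27 - 13*cos(3*w)/27 + C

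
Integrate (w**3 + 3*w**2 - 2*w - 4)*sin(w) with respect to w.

Use integration by parts with u = w**3 + 3*w**2 - 2*w - 4, dv = sin(w) dw, so v = -cos(w).
Apply parts 3 times (tabular method): alternate signs, differentiate u down to 0, integrate dv up.

-w**3*cos(w) + 3*w**2*sin(w) - 3*w**2*cos(w) + 6*w*sin(w) + 8*w*cos(w) - 8*sin(w) + 10*cos(w) + C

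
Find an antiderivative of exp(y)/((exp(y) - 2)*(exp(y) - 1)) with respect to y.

log(exp(y) - 2) - log(exp(y) - 1) + C

Let u = e^y, du = e^y dy.
The integral becomes ∫ du/((u-2)(u-1)); decompose into partial fractions.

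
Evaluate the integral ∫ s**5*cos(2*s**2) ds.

Let u = s², du = 2s ds; rewrite as (1/2)∫ u^2·cos(2u) du.
Now integrate by parts 2 times.

s**4*sin(2*s**2)/4 + s**2*cos(2*s**2)/4 - sin(2*s**2)/8 + C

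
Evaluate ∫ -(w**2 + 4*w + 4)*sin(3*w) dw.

Use integration by parts with u = w**2 + 4*w + 4, dv = -sin(3*w) dw, so v = cos(3*w)/3.
Apply parts 2 times (tabular method): alternate signs, differentiate u down to 0, integrate dv up.

w**2*cos(3*w)/3 - 2*w*sin(3*w)/9 + 4*w*cos(3*w)/3 - 4*sin(3*w)/9 + 34*cos(3*w)/27 + C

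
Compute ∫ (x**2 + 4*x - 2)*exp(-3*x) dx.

Use integration by parts with u = x**2 + 4*x - 2, dv = exp(-3*x) dx, so v = -exp(-3*x)/3.
Apply parts 2 times (tabular method): alternate signs, differentiate u down to 0, integrate dv up.

(-9*x**2 - 42*x + 4)*exp(-3*x)/27 + C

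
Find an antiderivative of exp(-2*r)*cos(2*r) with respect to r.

Let I denote the integral. Integrate by parts with u = cos(2*r), dv = exp(-2*r) dr, so v = -exp(-2*r)/2: I = -exp(-2*r)*cos(2*r)/2 − ∫ exp(-2*r)*sin(2*r) dr.
Apply parts again with u = sin(2*r), dv = exp(-2*r) dr: ∫ exp(-2*r)*sin(2*r) dr = -exp(-2*r)*sin(2*r)/2 + I. Substituting back brings back I: I = exp(-2*r)*sin(2*r)/2 - exp(-2*r)*cos(2*r)/2 − I.
Solving for I: (1 + 1)·I equals the remaining terms, so I = (1/2)·(exp(-2*r)*sin(2*r)/2 - exp(-2*r)*cos(2*r)/2).

exp(-2*r)*sin(2*r)/4 - exp(-2*r)*cos(2*r)/4 + C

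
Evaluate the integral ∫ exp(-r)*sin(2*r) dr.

-exp(-r)*sin(2*r)/5 - 2*exp(-r)*cos(2*r)/5 + C

Let I denote the integral. Integrate by parts with u = sin(2*r), dv = exp(-r) dr, so v = -exp(-r): I = -exp(-r)*sin(2*r) + 2·∫ exp(-r)*cos(2*r) dr.
Apply parts again with u = cos(2*r), dv = exp(-r) dr: ∫ exp(-r)*cos(2*r) dr = -exp(-r)*cos(2*r) − 2·I. Substituting back brings back I: I = -exp(-r)*sin(2*r) - 2*exp(-r)*cos(2*r) − 4·I.
Solving for I: (1 + 4)·I equals the remaining terms, so I = (1/5)·(-exp(-r)*sin(2*r) - 2*exp(-r)*cos(2*r)).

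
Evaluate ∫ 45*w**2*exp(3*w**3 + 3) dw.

5*exp(3*w**3 + 3) + C

Let u = 3*w**3 + 3, so du = (9*w**2) dw.
Rewriting, the integral becomes 5·∫ e^u du = 5·e^u.
Substituting back, u = 3*w**3 + 3.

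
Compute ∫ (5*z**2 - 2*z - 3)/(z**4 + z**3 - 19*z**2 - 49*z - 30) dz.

log(z - 5)/3 - log(z + 1)/3 + 3*log(z + 2) - 3*log(z + 3) + C

Factor the denominator: (z - 5)*(z + 1)*(z + 2)*(z + 3).
Partial-fraction decomposition: -3/(z + 3) + 3/(z + 2) - 1/(3*(z + 1)) + 1/(3*(z - 5)).
Integrate each term: A/(z−a) contributes A·log|z−a|.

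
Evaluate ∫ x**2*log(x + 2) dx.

x**3*log(x + 2)/3 - x**3/9 + x**2/3 - 4*x/3 + 8*log(x + 2)/3 + C

Use integration by parts with u = log(x + 2), dv = x**2 dx.
Then du = 1/(x + 2) dx and v = x**3/3.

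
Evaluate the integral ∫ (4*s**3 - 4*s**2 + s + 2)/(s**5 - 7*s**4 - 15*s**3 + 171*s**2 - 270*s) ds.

-log(s)/135 + 364*log(s - 6)/297 - 67*log(s - 3)/64 - 603*log(s + 5)/3520 + 77/(72*s - 216) + C

Factor the denominator: s*(s - 6)*(s - 3)**2*(s + 5).
Partial-fraction decomposition: -603/(3520*(s + 5)) - 67/(64*(s - 3)) - 77/(72*(s - 3)**2) + 364/(297*(s - 6)) - 1/(135*s).
Integrate each term; A/(s−a) gives A·log|s−a|; A/(s−a)² gives −A/(s−a).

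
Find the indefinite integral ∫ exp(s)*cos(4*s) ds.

4*exp(s)*sin(4*s)/17 + exp(s)*cos(4*s)/17 + C

Let I denote the integral. Integrate by parts with u = cos(4*s), dv = exp(s) ds, so v = exp(s): I = exp(s)*cos(4*s) + 4·∫ exp(s)*sin(4*s) ds.
Apply parts again with u = sin(4*s), dv = exp(s) ds: ∫ exp(s)*sin(4*s) ds = exp(s)*sin(4*s) − 4·I. Substituting back brings back I: I = 4*exp(s)*sin(4*s) + exp(s)*cos(4*s) − 16·I.
Solving for I: (1 + 16)·I equals the remaining terms, so I = (1/17)·(4*exp(s)*sin(4*s) + exp(s)*cos(4*s)).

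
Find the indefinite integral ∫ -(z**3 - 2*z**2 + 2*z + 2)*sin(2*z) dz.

z**3*cos(2*z)/2 - 3*z**2*sin(2*z)/4 - z**2*cos(2*z) + z*sin(2*z) + z*cos(2*z)/4 - sin(2*z)/8 + 3*cos(2*z)/2 + C

Use integration by parts with u = z**3 - 2*z**2 + 2*z + 2, dv = -sin(2*z) dz, so v = cos(2*z)/2.
Apply parts 3 times (tabular method): alternate signs, differentiate u down to 0, integrate dv up.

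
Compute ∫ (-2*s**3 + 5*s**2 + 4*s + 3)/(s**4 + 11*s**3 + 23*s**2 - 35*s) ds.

Factor the denominator: s*(s - 1)*(s + 5)*(s + 7).
Partial-fraction decomposition: -453/(56*(s + 7)) + 179/(30*(s + 5)) + 5/(24*(s - 1)) - 3/(35*s).
Integrate each term: A/(s−a) contributes A·log|s−a|.

-3*log(s)/35 + 5*log(s - 1)/24 + 179*log(s + 5)/30 - 453*log(s + 7)/56 + C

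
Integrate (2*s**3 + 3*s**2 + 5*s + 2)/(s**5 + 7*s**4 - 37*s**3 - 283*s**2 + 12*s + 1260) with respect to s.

log(s - 6)/9 - 2*log(s - 2)/63 - log(s + 3)/9 + 9*log(s + 5)/14 - 11*log(s + 7)/18 + C

Factor the denominator: (s - 6)*(s - 2)*(s + 3)*(s + 5)*(s + 7).
Partial-fraction decomposition: -11/(18*(s + 7)) + 9/(14*(s + 5)) - 1/(9*(s + 3)) - 2/(63*(s - 2)) + 1/(9*(s - 6)).
Integrate each term: A/(s−a) contributes A·log|s−a|.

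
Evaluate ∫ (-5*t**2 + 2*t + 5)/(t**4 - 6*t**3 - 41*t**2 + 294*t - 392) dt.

-113*log(t - 7)/105 + 67*log(t - 4)/66 - 11*log(t - 2)/90 + 127*log(t + 7)/693 + C

Factor the denominator: (t - 7)*(t - 4)*(t - 2)*(t + 7).
Partial-fraction decomposition: 127/(693*(t + 7)) - 11/(90*(t - 2)) + 67/(66*(t - 4)) - 113/(105*(t - 7)).
Integrate each term: A/(t−a) contributes A·log|t−a|.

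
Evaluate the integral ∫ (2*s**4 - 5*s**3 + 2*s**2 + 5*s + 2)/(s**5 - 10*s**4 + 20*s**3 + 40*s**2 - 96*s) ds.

Factor the denominator: s*(s - 6)*(s - 4)*(s - 2)*(s + 2).
Partial-fraction decomposition: 3/(16*(s + 2)) + 3/(16*(s - 2)) - 41/(16*(s - 4)) + 101/(24*(s - 6)) - 1/(48*s).
Integrate each term: A/(s−a) contributes A·log|s−a|.

-log(s)/48 + 101*log(s - 6)/24 - 41*log(s - 4)/16 + 3*log(s**2 - 4)/16 + C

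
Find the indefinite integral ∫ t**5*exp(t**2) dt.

Let u = t², du = 2t dt; rewrite as (1/2)∫ u^2·exp(1u) du.
Now integrate by parts 2 times.

(t**4 - 2*t**2 + 2)*exp(t**2)/2 + C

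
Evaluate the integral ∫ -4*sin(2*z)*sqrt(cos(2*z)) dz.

4*cos(2*z)**(3/2)/3 + C

Let u = cos(2*z), so du = (-2*sin(2*z)) dz.
Rewriting, the integral becomes 2·∫ √u du = 2·(2/3)u^(3/2).
Substituting back, u = cos(2*z).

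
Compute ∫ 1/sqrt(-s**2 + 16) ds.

asin(s/4) + C

Substitute s = 4·sin(θ), so ds = 4·cos(θ) dθ and the radical becomes sqrt(-s**2 + 16) = 4·cos(θ) by the Pythagorean identity.
Integrate the resulting trig expression in θ, then back-substitute θ = asin(s/4), sin(θ) = s/4, cos(θ) = sqrt(-s**2 + 16)/4 (absorbing any constant into C).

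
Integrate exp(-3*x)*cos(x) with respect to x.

Let I denote the integral. Integrate by parts with u = cos(x), dv = exp(-3*x) dx, so v = -exp(-3*x)/3: I = -exp(-3*x)*cos(x)/3 − (1/3)·∫ exp(-3*x)*sin(x) dx.
Apply parts again with u = sin(x), dv = exp(-3*x) dx: ∫ exp(-3*x)*sin(x) dx = -exp(-3*x)*sin(x)/3 + (1/3)·I. Substituting back brings back I: I = exp(-3*x)*sin(x)/9 - exp(-3*x)*cos(x)/3 − (1/9)·I.
Solving for I: (1 + 1/9)·I equals the remaining terms, so I = (9/10)·(exp(-3*x)*sin(x)/9 - exp(-3*x)*cos(x)/3).

exp(-3*x)*sin(x)/10 - 3*exp(-3*x)*cos(x)/10 + C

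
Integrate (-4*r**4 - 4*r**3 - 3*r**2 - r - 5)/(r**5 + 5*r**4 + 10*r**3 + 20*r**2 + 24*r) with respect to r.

-5*log(r)/24 + 47*log(r + 2)/16 - 245*log(r + 3)/39 - 93*log(r**2 + 4)/416 + 315*atan(r/2)/208 + C

Factor the denominator: r*(r + 2)*(r + 3)*(r**2 + 4).
Partial-fraction decomposition: -3*(31*r - 210)/(208*(r**2 + 4)) - 245/(39*(r + 3)) + 47/(16*(r + 2)) - 5/(24*r).
Integrate each term; A/(r−a) gives A·log|r−a|; the (Br+D)/(r²+p²) term gives a log and an atan.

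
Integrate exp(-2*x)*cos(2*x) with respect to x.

exp(-2*x)*sin(2*x)/4 - exp(-2*x)*cos(2*x)/4 + C

Let I denote the integral. Integrate by parts with u = cos(2*x), dv = exp(-2*x) dx, so v = -exp(-2*x)/2: I = -exp(-2*x)*cos(2*x)/2 − ∫ exp(-2*x)*sin(2*x) dx.
Apply parts again with u = sin(2*x), dv = exp(-2*x) dx: ∫ exp(-2*x)*sin(2*x) dx = -exp(-2*x)*sin(2*x)/2 + I. Substituting back brings back I: I = exp(-2*x)*sin(2*x)/2 - exp(-2*x)*cos(2*x)/2 − I.
Solving for I: (1 + 1)·I equals the remaining terms, so I = (1/2)·(exp(-2*x)*sin(2*x)/2 - exp(-2*x)*cos(2*x)/2).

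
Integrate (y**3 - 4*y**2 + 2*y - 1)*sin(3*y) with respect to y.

Use integration by parts with u = y**3 - 4*y**2 + 2*y - 1, dv = sin(3*y) dy, so v = -cos(3*y)/3.
Apply parts 3 times (tabular method): alternate signs, differentiate u down to 0, integrate dv up.

-y**3*cos(3*y)/3 + y**2*sin(3*y)/3 + 4*y**2*cos(3*y)/3 - 8*y*sin(3*y)/9 - 4*y*cos(3*y)/9 + 4*sin(3*y)/27 + cos(3*y)/27 + C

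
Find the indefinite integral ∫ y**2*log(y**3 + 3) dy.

y**3*log(y**3 + 3)/3 - y**3/3 + log(y**3 + 3) + C

Let u = y**3 + 3, so du = (3*y**2) dy.
The integral becomes (1/3)·∫ log(u) du; integrate by parts with u′=log(u), dv′=du.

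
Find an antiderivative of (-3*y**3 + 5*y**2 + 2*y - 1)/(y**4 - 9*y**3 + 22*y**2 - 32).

Factor the denominator: (y - 4)**2*(y - 2)*(y + 1).
Partial-fraction decomposition: -1/(15*(y + 1)) - 1/(12*(y - 2)) - 57/(20*(y - 4)) - 21/(2*(y - 4)**2).
Integrate each term; A/(y−a) gives A·log|y−a|; A/(y−a)² gives −A/(y−a).

-57*log(y - 4)/20 - log(y - 2)/12 - log(y + 1)/15 + 21/(2*y - 8) + C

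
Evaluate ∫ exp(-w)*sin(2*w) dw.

Let I denote the integral. Integrate by parts with u = sin(2*w), dv = exp(-w) dw, so v = -exp(-w): I = -exp(-w)*sin(2*w) + 2·∫ exp(-w)*cos(2*w) dw.
Apply parts again with u = cos(2*w), dv = exp(-w) dw: ∫ exp(-w)*cos(2*w) dw = -exp(-w)*cos(2*w) − 2·I. Substituting back brings back I: I = -exp(-w)*sin(2*w) - 2*exp(-w)*cos(2*w) − 4·I.
Solving for I: (1 + 4)·I equals the remaining terms, so I = (1/5)·(-exp(-w)*sin(2*w) - 2*exp(-w)*cos(2*w)).

-exp(-w)*sin(2*w)/5 - 2*exp(-w)*cos(2*w)/5 + C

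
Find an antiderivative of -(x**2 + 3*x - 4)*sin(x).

x**2*cos(x) - 2*x*sin(x) + 3*x*cos(x) - 3*sin(x) - 6*cos(x) + C

Use integration by parts with u = x**2 + 3*x - 4, dv = -sin(x) dx, so v = cos(x).
Apply parts 2 times (tabular method): alternate signs, differentiate u down to 0, integrate dv up.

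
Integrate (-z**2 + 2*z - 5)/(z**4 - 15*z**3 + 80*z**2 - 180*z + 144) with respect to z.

-29*log(z - 6)/24 + 13*log(z - 4)/4 - 8*log(z - 3)/3 + 5*log(z - 2)/8 + C

Factor the denominator: (z - 6)*(z - 4)*(z - 3)*(z - 2).
Partial-fraction decomposition: 5/(8*(z - 2)) - 8/(3*(z - 3)) + 13/(4*(z - 4)) - 29/(24*(z - 6)).
Integrate each term: A/(z−a) contributes A·log|z−a|.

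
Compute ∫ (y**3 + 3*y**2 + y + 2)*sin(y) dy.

-y**3*cos(y) + 3*y**2*sin(y) - 3*y**2*cos(y) + 6*y*sin(y) + 5*y*cos(y) - 5*sin(y) + 4*cos(y) + C

Use integration by parts with u = y**3 + 3*y**2 + y + 2, dv = sin(y) dy, so v = -cos(y).
Apply parts 3 times (tabular method): alternate signs, differentiate u down to 0, integrate dv up.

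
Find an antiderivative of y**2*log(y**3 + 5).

y**3*log(y**3 + 5)/3 - y**3/3 + 5*log(y**3 + 5)/3 + C

Let u = y**3 + 5, so du = (3*y**2) dy.
The integral becomes (1/3)·∫ log(u) du; integrate by parts with u′=log(u), dv′=du.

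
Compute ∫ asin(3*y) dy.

y*asin(3*y) + sqrt(-9*y**2 + 1)/3 + C

Use integration by parts with u = arcsin(3*y), dv = dy.
Then du = 3/sqrt(-9*y**2 + 1) dy.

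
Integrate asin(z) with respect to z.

z*asin(z) + sqrt(-z**2 + 1) + C

Use integration by parts with u = arcsin(z), dv = dz.
Then du = 1/sqrt(-z**2 + 1) dz.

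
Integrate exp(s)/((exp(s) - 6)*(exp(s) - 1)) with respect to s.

Let u = e^s, du = e^s ds.
The integral becomes ∫ du/((u-6)(u-1)); decompose into partial fractions.

log(exp(s) - 6)/5 - log(exp(s) - 1)/5 + C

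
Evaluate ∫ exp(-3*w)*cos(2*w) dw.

2*exp(-3*w)*sin(2*w)/13 - 3*exp(-3*w)*cos(2*w)/13 + C

Let I denote the integral. Integrate by parts with u = cos(2*w), dv = exp(-3*w) dw, so v = -exp(-3*w)/3: I = -exp(-3*w)*cos(2*w)/3 − (2/3)·∫ exp(-3*w)*sin(2*w) dw.
Apply parts again with u = sin(2*w), dv = exp(-3*w) dw: ∫ exp(-3*w)*sin(2*w) dw = -exp(-3*w)*sin(2*w)/3 + (2/3)·I. Substituting back brings back I: I = 2*exp(-3*w)*sin(2*w)/9 - exp(-3*w)*cos(2*w)/3 − (4/9)·I.
Solving for I: (1 + 4/9)·I equals the remaining terms, so I = (9/13)·(2*exp(-3*w)*sin(2*w)/9 - exp(-3*w)*cos(2*w)/3).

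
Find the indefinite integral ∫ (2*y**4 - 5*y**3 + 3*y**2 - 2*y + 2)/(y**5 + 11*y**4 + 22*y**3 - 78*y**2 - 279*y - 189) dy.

5*log(y - 3)/144 - 7*log(y + 1)/48 - 349*log(y + 3)/72 + 167*log(y + 7)/24 - 83/(12*y + 36) + C

Factor the denominator: (y - 3)*(y + 1)*(y + 3)**2*(y + 7).
Partial-fraction decomposition: 167/(24*(y + 7)) - 349/(72*(y + 3)) + 83/(12*(y + 3)**2) - 7/(48*(y + 1)) + 5/(144*(y - 3)).
Integrate each term; A/(y−a) gives A·log|y−a|; A/(y−a)² gives −A/(y−a).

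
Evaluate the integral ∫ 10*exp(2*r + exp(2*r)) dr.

5*exp(exp(2*r)) + C

Let u = exp(2*r), so du = (2*exp(2*r)) dr.
Rewriting, the integral becomes 5·∫ e^u du = 5·e^u.
Substituting back, u = exp(2*r).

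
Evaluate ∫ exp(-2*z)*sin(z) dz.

Let I denote the integral. Integrate by parts with u = sin(z), dv = exp(-2*z) dz, so v = -exp(-2*z)/2: I = -exp(-2*z)*sin(z)/2 + (1/2)·∫ exp(-2*z)*cos(z) dz.
Apply parts again with u = cos(z), dv = exp(-2*z) dz: ∫ exp(-2*z)*cos(z) dz = -exp(-2*z)*cos(z)/2 − (1/2)·I. Substituting back brings back I: I = -exp(-2*z)*sin(z)/2 - exp(-2*z)*cos(z)/4 − (1/4)·I.
Solving for I: (1 + 1/4)·I equals the remaining terms, so I = (4/5)·(-exp(-2*z)*sin(z)/2 - exp(-2*z)*cos(z)/4).

-2*exp(-2*z)*sin(z)/5 - exp(-2*z)*cos(z)/5 + C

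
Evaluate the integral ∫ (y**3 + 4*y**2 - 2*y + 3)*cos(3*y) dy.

y**3*sin(3*y)/3 + 4*y**2*sin(3*y)/3 + y**2*cos(3*y)/3 - 8*y*sin(3*y)/9 + 8*y*cos(3*y)/9 + 19*sin(3*y)/27 - 8*cos(3*y)/27 + C

Use integration by parts with u = y**3 + 4*y**2 - 2*y + 3, dv = cos(3*y) dy, so v = sin(3*y)/3.
Apply parts 3 times (tabular method): alternate signs, differentiate u down to 0, integrate dv up.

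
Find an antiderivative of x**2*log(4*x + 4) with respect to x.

Use integration by parts with u = log(4*x + 4), dv = x**2 dx.
Then du = 4/(4*x + 4) dx and v = x**3/3.

x**3*log(4*x + 4)/3 - x**3/9 + x**2/6 - x/3 + log(x + 1)/3 + C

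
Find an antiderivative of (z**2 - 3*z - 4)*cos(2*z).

Use integration by parts with u = z**2 - 3*z - 4, dv = cos(2*z) dz, so v = sin(2*z)/2.
Apply parts 2 times (tabular method): alternate signs, differentiate u down to 0, integrate dv up.

z**2*sin(2*z)/2 - 3*z*sin(2*z)/2 + z*cos(2*z)/2 - 9*sin(2*z)/4 - 3*cos(2*z)/4 + C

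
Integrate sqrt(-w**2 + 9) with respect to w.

Substitute w = 3·sin(θ), so dw = 3·cos(θ) dθ and the radical becomes sqrt(-w**2 + 9) = 3·cos(θ) by the Pythagorean identity.
Integrate the resulting trig expression in θ, then back-substitute θ = asin(w/3), sin(θ) = w/3, cos(θ) = sqrt(-w**2 + 9)/3 (absorbing any constant into C).

w*sqrt(-w**2 + 9)/2 + 9*asin(w/3)/2 + C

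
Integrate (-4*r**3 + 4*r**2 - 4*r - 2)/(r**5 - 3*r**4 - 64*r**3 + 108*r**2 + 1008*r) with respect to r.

-log(r)/504 - 1206*log(r - 7)/1001 + 373*log(r - 6)/360 - 167*log(r + 4)/440 + 515*log(r + 6)/936 + C

Factor the denominator: r*(r - 7)*(r - 6)*(r + 4)*(r + 6).
Partial-fraction decomposition: 515/(936*(r + 6)) - 167/(440*(r + 4)) + 373/(360*(r - 6)) - 1206/(1001*(r - 7)) - 1/(504*r).
Integrate each term: A/(r−a) contributes A·log|r−a|.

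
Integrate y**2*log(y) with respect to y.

Use integration by parts with u = log(y), dv = y**2 dy.
Then du = 1/y dy and v = y**3/3.

y**3*log(y)/3 - y**3/9 + C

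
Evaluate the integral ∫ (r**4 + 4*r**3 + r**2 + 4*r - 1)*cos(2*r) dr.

Use integration by parts with u = r**4 + 4*r**3 + r**2 + 4*r - 1, dv = cos(2*r) dr, so v = sin(2*r)/2.
Apply parts 4 times (tabular method): alternate signs, differentiate u down to 0, integrate dv up.

r**4*sin(2*r)/2 + 2*r**3*sin(2*r) + r**3*cos(2*r) - r**2*sin(2*r) + 3*r**2*cos(2*r) - r*sin(2*r) - r*cos(2*r) - cos(2*r)/2 + C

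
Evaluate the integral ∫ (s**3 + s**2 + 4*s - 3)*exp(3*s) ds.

Use integration by parts with u = s**3 + s**2 + 4*s - 3, dv = exp(3*s) ds, so v = exp(3*s)/3.
Apply parts 3 times (tabular method): alternate signs, differentiate u down to 0, integrate dv up.

(3*s**3 + 12*s - 13)*exp(3*s)/9 + C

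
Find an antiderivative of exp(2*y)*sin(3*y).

Let I denote the integral. Integrate by parts with u = sin(3*y), dv = exp(2*y) dy, so v = exp(2*y)/2: I = exp(2*y)*sin(3*y)/2 − (3/2)·∫ exp(2*y)*cos(3*y) dy.
Apply parts again with u = cos(3*y), dv = exp(2*y) dy: ∫ exp(2*y)*cos(3*y) dy = exp(2*y)*cos(3*y)/2 + (3/2)·I. Substituting back brings back I: I = exp(2*y)*sin(3*y)/2 - 3*exp(2*y)*cos(3*y)/4 − (9/4)·I.
Solving for I: (1 + 9/4)·I equals the remaining terms, so I = (4/13)·(exp(2*y)*sin(3*y)/2 - 3*exp(2*y)*cos(3*y)/4).

2*exp(2*y)*sin(3*y)/13 - 3*exp(2*y)*cos(3*y)/13 + C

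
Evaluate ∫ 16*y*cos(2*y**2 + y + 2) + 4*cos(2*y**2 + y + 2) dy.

4*sin(2*y**2 + y + 2) + C

Let u = 2*y**2 + y + 2, so du = (4*y + 1) dy.
Rewriting, the integral becomes 4·∫ cos(u) du = 4·sin(u).
Substituting back, u = 2*y**2 + y + 2.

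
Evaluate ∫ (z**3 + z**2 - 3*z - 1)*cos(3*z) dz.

z**3*sin(3*z)/3 + z**2*sin(3*z)/3 + z**2*cos(3*z)/3 - 11*z*sin(3*z)/9 + 2*z*cos(3*z)/9 - 11*sin(3*z)/27 - 11*cos(3*z)/27 + C

Use integration by parts with u = z**3 + z**2 - 3*z - 1, dv = cos(3*z) dz, so v = sin(3*z)/3.
Apply parts 3 times (tabular method): alternate signs, differentiate u down to 0, integrate dv up.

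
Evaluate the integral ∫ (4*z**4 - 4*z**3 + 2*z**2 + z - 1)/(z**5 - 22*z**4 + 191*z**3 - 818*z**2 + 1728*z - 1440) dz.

4397*log(z - 6)/12 - 1027*log(z - 5) + 2501*log(z - 4)/4 + 118*log(z - 3)/3 - 803/(2*z - 8) + C

Factor the denominator: (z - 6)*(z - 5)*(z - 4)**2*(z - 3).
Partial-fraction decomposition: 118/(3*(z - 3)) + 2501/(4*(z - 4)) + 803/(2*(z - 4)**2) - 1027/(z - 5) + 4397/(12*(z - 6)).
Integrate each term; A/(z−a) gives A·log|z−a|; A/(z−a)² gives −A/(z−a).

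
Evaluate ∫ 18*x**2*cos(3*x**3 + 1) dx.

2*sin(3*x**3 + 1) + C

Let u = 3*x**3 + 1, so du = (9*x**2) dx.
Rewriting, the integral becomes 2·∫ cos(u) du = 2·sin(u).
Substituting back, u = 3*x**3 + 1.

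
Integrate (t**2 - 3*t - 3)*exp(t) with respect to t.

(t**2 - 5*t + 2)*exp(t) + C

Use integration by parts with u = t**2 - 3*t - 3, dv = exp(t) dt, so v = exp(t).
Apply parts 2 times (tabular method): alternate signs, differentiate u down to 0, integrate dv up.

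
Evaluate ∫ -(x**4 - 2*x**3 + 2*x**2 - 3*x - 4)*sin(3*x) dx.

Use integration by parts with u = x**4 - 2*x**3 + 2*x**2 - 3*x - 4, dv = -sin(3*x) dx, so v = cos(3*x)/3.
Apply parts 4 times (tabular method): alternate signs, differentiate u down to 0, integrate dv up.

x**4*cos(3*x)/3 - 4*x**3*sin(3*x)/9 - 2*x**3*cos(3*x)/3 + 2*x**2*sin(3*x)/3 + 2*x**2*cos(3*x)/9 - 4*x*sin(3*x)/27 - 5*x*cos(3*x)/9 + 5*sin(3*x)/27 - 112*cos(3*x)/81 + C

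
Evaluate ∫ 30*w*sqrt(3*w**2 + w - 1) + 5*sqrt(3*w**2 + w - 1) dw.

Let u = 3*w**2 + w - 1, so du = (6*w + 1) dw.
Rewriting, the integral becomes 5·∫ √u du = 5·(2/3)u^(3/2).
Substituting back, u = 3*w**2 + w - 1.

10*(3*w**2 + w - 1)**(3/2)/3 + C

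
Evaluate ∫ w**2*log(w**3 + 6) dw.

Let u = w**3 + 6, so du = (3*w**2) dw.
The integral becomes (1/3)·∫ log(u) du; integrate by parts with u′=log(u), dv′=du.

w**3*log(w**3 + 6)/3 - w**3/3 + 2*log(w**3 + 6) + C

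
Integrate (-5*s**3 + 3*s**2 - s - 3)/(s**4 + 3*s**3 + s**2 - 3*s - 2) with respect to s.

Factor the denominator: (s - 1)*(s + 1)**2*(s + 2).
Partial-fraction decomposition: -17/(s + 2) + 25/(2*(s + 1)) - 3/(s + 1)**2 - 1/(2*(s - 1)).
Integrate each term; A/(s−a) gives A·log|s−a|; A/(s−a)² gives −A/(s−a).

-log(s - 1)/2 + 25*log(s + 1)/2 - 17*log(s + 2) + 3/(s + 1) + C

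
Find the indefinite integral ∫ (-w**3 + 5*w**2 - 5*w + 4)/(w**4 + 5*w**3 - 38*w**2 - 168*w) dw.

Factor the denominator: w*(w - 6)*(w + 4)*(w + 7).
Partial-fraction decomposition: -209/(91*(w + 7)) + 7/(5*(w + 4)) - 31/(390*(w - 6)) - 1/(42*w).
Integrate each term: A/(w−a) contributes A·log|w−a|.

-log(w)/42 - 31*log(w - 6)/390 + 7*log(w + 4)/5 - 209*log(w + 7)/91 + C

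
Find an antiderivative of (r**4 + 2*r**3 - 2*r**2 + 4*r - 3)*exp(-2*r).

Use integration by parts with u = r**4 + 2*r**3 - 2*r**2 + 4*r - 3, dv = exp(-2*r) dr, so v = -exp(-2*r)/2.
Apply parts 4 times (tabular method): alternate signs, differentiate u down to 0, integrate dv up.

(-r**4 - 4*r**3 - 4*r**2 - 8*r - 1)*exp(-2*r)/2 + C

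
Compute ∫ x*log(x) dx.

Use integration by parts with u = log(x), dv = x dx.
Then du = 1/x dx and v = x**2/2.

x**2*log(x)/2 - x**2/4 + C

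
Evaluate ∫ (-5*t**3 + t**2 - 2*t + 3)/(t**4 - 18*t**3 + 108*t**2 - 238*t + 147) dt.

-97*log(t - 7)/96 - 129*log(t - 3)/32 + log(t - 1)/24 + 559/(8*t - 56) + C

Factor the denominator: (t - 7)**2*(t - 3)*(t - 1).
Partial-fraction decomposition: 1/(24*(t - 1)) - 129/(32*(t - 3)) - 97/(96*(t - 7)) - 559/(8*(t - 7)**2).
Integrate each term; A/(t−a) gives A·log|t−a|; A/(t−a)² gives −A/(t−a).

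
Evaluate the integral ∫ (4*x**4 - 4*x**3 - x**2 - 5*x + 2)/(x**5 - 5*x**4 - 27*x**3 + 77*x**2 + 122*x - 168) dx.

4075*log(x - 7)/1188 - 97*log(x - 3)/140 - log(x - 1)/45 - 52*log(x + 2)/135 + 643*log(x + 4)/385 + C

Factor the denominator: (x - 7)*(x - 3)*(x - 1)*(x + 2)*(x + 4).
Partial-fraction decomposition: 643/(385*(x + 4)) - 52/(135*(x + 2)) - 1/(45*(x - 1)) - 97/(140*(x - 3)) + 4075/(1188*(x - 7)).
Integrate each term: A/(x−a) contributes A·log|x−a|.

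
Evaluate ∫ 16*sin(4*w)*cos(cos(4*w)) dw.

Let u = cos(4*w), so du = (-4*sin(4*w)) dw.
Rewriting, the integral becomes -4·∫ cos(u) du = -4·sin(u).
Substituting back, u = cos(4*w).

-4*sin(cos(4*w)) + C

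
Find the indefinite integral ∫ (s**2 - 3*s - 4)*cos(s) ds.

Use integration by parts with u = s**2 - 3*s - 4, dv = cos(s) ds, so v = sin(s).
Apply parts 2 times (tabular method): alternate signs, differentiate u down to 0, integrate dv up.

s**2*sin(s) - 3*s*sin(s) + 2*s*cos(s) - 6*sin(s) - 3*cos(s) + C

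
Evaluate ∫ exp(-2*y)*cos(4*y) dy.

Let I denote the integral. Integrate by parts with u = cos(4*y), dv = exp(-2*y) dy, so v = -exp(-2*y)/2: I = -exp(-2*y)*cos(4*y)/2 − 2·∫ exp(-2*y)*sin(4*y) dy.
Apply parts again with u = sin(4*y), dv = exp(-2*y) dy: ∫ exp(-2*y)*sin(4*y) dy = -exp(-2*y)*sin(4*y)/2 + 2·I. Substituting back brings back I: I = exp(-2*y)*sin(4*y) - exp(-2*y)*cos(4*y)/2 − 4·I.
Solving for I: (1 + 4)·I equals the remaining terms, so I = (1/5)·(exp(-2*y)*sin(4*y) - exp(-2*y)*cos(4*y)/2).

exp(-2*y)*sin(4*y)/5 - exp(-2*y)*cos(4*y)/10 + C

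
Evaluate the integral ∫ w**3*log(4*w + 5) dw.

w**4*log(4*w + 5)/4 - w**4/16 + 5*w**3/48 - 25*w**2/128 + 125*w/256 - 625*log(4*w + 5)/1024 + C

Use integration by parts with u = log(4*w + 5), dv = w**3 dw.
Then du = 4/(4*w + 5) dw and v = w**4/4.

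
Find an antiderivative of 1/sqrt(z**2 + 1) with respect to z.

Substitute z = tan(θ), so dz = sec(θ)^2 dθ and the radical becomes sqrt(z**2 + 1) = sec(θ) by the Pythagorean identity.
Integrate the resulting trig expression in θ, then back-substitute tan(θ) = z, sec(θ) = sqrt(z**2 + 1) (absorbing any constant into C).

log(z + sqrt(z**2 + 1)) + C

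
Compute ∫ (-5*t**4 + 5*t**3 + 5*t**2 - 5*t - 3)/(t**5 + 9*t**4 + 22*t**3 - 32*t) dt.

3*log(t)/32 - log(t - 1)/25 - 31*log(t + 2)/8 - 943*log(t + 4)/800 - 1503/(40*t + 160) + C

Factor the denominator: t*(t - 1)*(t + 2)*(t + 4)**2.
Partial-fraction decomposition: -943/(800*(t + 4)) + 1503/(40*(t + 4)**2) - 31/(8*(t + 2)) - 1/(25*(t - 1)) + 3/(32*t).
Integrate each term; A/(t−a) gives A·log|t−a|; A/(t−a)² gives −A/(t−a).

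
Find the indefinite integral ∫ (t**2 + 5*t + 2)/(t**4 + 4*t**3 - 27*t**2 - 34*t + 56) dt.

19*log(t - 4)/99 - log(t - 1)/9 - 2*log(t + 2)/45 - 2*log(t + 7)/55 + C

Factor the denominator: (t - 4)*(t - 1)*(t + 2)*(t + 7).
Partial-fraction decomposition: -2/(55*(t + 7)) - 2/(45*(t + 2)) - 1/(9*(t - 1)) + 19/(99*(t - 4)).
Integrate each term: A/(t−a) contributes A·log|t−a|.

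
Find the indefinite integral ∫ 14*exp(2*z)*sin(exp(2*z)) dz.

-7*cos(exp(2*z)) + C

Let u = exp(2*z), so du = (2*exp(2*z)) dz.
Rewriting, the integral becomes 7·∫ sin(u) du = 7·-cos(u).
Substituting back, u = exp(2*z).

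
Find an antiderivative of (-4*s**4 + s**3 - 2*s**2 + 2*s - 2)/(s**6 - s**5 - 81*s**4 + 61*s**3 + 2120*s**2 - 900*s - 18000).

-503*log(s - 6)/132 + 3593717*log(s - 5)/980100 + 113*log(s + 4)/162 - 2687*log(s + 5)/1100 + 2743*log(s + 6)/1452 - 2417/(990*s - 4950) + C

Factor the denominator: (s - 6)*(s - 5)**2*(s + 4)*(s + 5)*(s + 6).
Partial-fraction decomposition: 2743/(1452*(s + 6)) - 2687/(1100*(s + 5)) + 113/(162*(s + 4)) + 3593717/(980100*(s - 5)) + 2417/(990*(s - 5)**2) - 503/(132*(s - 6)).
Integrate each term; A/(s−a) gives A·log|s−a|; A/(s−a)² gives −A/(s−a).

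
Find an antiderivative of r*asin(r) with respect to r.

Use integration by parts with u = arcsin(r), dv = r dr.
Then du = 1/sqrt(-r**2 + 1) dr.

r**2*asin(r)/2 + r*sqrt(-r**2 + 1)/4 - asin(r)/4 + C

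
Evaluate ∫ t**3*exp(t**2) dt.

Let u = t², du = 2t dt; rewrite as (1/2)∫ u^1·exp(1u) du.
Now integrate by parts 1 time.

(t**2 - 1)*exp(t**2)/2 + C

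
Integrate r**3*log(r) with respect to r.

Use integration by parts with u = log(r), dv = r**3 dr.
Then du = 1/r dr and v = r**4/4.

r**4*log(r)/4 - r**4/16 + C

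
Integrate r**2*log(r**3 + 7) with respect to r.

Let u = r**3 + 7, so du = (3*r**2) dr.
The integral becomes (1/3)·∫ log(u) du; integrate by parts with u′=log(u), dv′=du.

r**3*log(r**3 + 7)/3 - r**3/3 + 7*log(r**3 + 7)/3 + C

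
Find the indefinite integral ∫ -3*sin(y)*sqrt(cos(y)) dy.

2*cos(y)**(3/2) + C

Let u = cos(y), so du = (-sin(y)) dy.
Rewriting, the integral becomes 3·∫ √u du = 3·(2/3)u^(3/2).
Substituting back, u = cos(y).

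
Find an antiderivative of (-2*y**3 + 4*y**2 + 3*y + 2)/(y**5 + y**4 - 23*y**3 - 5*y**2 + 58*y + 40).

Factor the denominator: (y - 4)*(y - 2)*(y + 1)**2*(y + 5).
Partial-fraction decomposition: 337/(1008*(y + 5)) - 23/(144*(y + 1)) + 1/(12*(y + 1)**2) - 4/(63*(y - 2)) - 1/(9*(y - 4)).
Integrate each term; A/(y−a) gives A·log|y−a|; A/(y−a)² gives −A/(y−a).

-log(y - 4)/9 - 4*log(y - 2)/63 - 23*log(y + 1)/144 + 337*log(y + 5)/1008 - 1/(12*y + 12) + C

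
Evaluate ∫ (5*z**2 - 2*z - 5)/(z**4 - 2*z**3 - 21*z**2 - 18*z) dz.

5*log(z)/18 + 163*log(z - 6)/378 + log(z + 1)/7 - 23*log(z + 3)/27 + C

Factor the denominator: z*(z - 6)*(z + 1)*(z + 3).
Partial-fraction decomposition: -23/(27*(z + 3)) + 1/(7*(z + 1)) + 163/(378*(z - 6)) + 5/(18*z).
Integrate each term: A/(z−a) contributes A·log|z−a|.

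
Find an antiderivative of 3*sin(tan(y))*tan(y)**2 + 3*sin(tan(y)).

-3*cos(tan(y)) + C

Let u = tan(y), so du = (tan(y)**2 + 1) dy.
Rewriting, the integral becomes 3·∫ sin(u) du = 3·-cos(u).
Substituting back, u = tan(y).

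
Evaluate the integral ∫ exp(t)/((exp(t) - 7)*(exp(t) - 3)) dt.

Let u = e^t, du = e^t dt.
The integral becomes ∫ du/((u-3)(u-7)); decompose into partial fractions.

log(exp(t) - 7)/4 - log(exp(t) - 3)/4 + C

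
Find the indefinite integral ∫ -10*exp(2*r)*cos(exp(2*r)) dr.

Let u = exp(2*r), so du = (2*exp(2*r)) dr.
Rewriting, the integral becomes -5·∫ cos(u) du = -5·sin(u).
Substituting back, u = exp(2*r).

-5*sin(exp(2*r)) + C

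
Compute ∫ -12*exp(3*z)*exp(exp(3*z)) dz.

Let u = exp(3*z), so du = (3*exp(3*z)) dz.
Rewriting, the integral becomes -4·∫ e^u du = -4·e^u.
Substituting back, u = exp(3*z).

-4*exp(exp(3*z)) + C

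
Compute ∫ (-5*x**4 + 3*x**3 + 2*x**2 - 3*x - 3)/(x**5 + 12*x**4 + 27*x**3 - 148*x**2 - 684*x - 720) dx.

Factor the denominator: (x - 4)*(x + 2)*(x + 3)*(x + 5)*(x + 6).
Partial-fraction decomposition: -2347/(40*(x + 6)) + 191/(3*(x + 5)) - 11/(x + 3) + 31/(24*(x + 2)) - 17/(60*(x - 4)).
Integrate each term: A/(x−a) contributes A·log|x−a|.

-17*log(x - 4)/60 + 31*log(x + 2)/24 - 11*log(x + 3) + 191*log(x + 5)/3 - 2347*log(x + 6)/40 + C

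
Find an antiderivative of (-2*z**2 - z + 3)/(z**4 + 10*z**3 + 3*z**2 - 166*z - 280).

-log(z - 4)/18 + log(z + 2)/30 - 7*log(z + 5)/9 + 4*log(z + 7)/5 + C

Factor the denominator: (z - 4)*(z + 2)*(z + 5)*(z + 7).
Partial-fraction decomposition: 4/(5*(z + 7)) - 7/(9*(z + 5)) + 1/(30*(z + 2)) - 1/(18*(z - 4)).
Integrate each term: A/(z−a) contributes A·log|z−a|.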